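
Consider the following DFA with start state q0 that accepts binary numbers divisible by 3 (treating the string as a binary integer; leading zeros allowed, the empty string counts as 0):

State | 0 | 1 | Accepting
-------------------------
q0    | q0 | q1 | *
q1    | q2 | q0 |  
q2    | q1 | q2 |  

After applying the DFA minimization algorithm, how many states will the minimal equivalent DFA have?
All 3 states are reachable from q0, so none can be removed as unreachable.
Table-filling: first mark every (accepting, non-accepting) pair as distinguishable (accepting: {q0}; non-accepting: {q1, q2}).
Round 1: (q1, q2) on '1' go to q0 and q2, already distinguishable → mark.
Every pair of states is distinguishable, so the DFA is already minimal.
Equivalence classes: {q0}, {q1}, {q2} → 3 states.

Final answer: 3 states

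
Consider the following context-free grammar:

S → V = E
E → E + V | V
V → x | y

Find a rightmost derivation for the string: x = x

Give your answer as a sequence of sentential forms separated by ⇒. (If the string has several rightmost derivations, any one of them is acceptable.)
Start with S.
Step 1: the rightmost non-terminal is S; apply S → V = E:  V = E
Step 2: the rightmost non-terminal is E; apply E → V:  V = V
Step 3: the rightmost non-terminal is V; apply V → x:  V = x
Step 4: the rightmost non-terminal is V; apply V → x:  x = x

Final answer: S ⇒ V = E ⇒ V = V ⇒ V = x ⇒ x = x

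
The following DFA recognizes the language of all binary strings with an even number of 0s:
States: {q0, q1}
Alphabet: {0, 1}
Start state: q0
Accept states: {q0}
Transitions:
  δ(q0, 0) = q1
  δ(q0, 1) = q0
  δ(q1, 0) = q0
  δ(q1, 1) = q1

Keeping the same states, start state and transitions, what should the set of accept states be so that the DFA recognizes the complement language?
The DFA is complete (every state has a transition on every symbol), so the complement
is recognized by the same DFA with accepting and non-accepting states swapped.
Original accept states: {q0}
Complement accept states = All states - Original accept states
= {q0, q1} - {q0}
= {q1}
Complement language: strings with an ODD number of 0s

Final answer: {q1}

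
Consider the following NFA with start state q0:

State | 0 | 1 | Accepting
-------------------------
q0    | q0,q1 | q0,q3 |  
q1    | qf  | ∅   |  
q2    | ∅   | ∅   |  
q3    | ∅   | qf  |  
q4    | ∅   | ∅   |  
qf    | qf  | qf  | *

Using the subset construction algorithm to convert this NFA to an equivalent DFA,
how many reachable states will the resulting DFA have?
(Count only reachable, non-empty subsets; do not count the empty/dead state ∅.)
Start subset: {q0}
{q0}: on 0 → {q0, q1}, on 1 → {q0, q3}
{q0, q1}: on 0 → {q0, q1, qf}, on 1 → {q0, q3}
{q0, q3}: on 0 → {q0, q1}, on 1 → {q0, q3, qf}
{q0, q1, qf}: on 0 → {q0, q1, qf}, on 1 → {q0, q3, qf}
{q0, q3, qf}: on 0 → {q0, q1, qf}, on 1 → {q0, q3, qf}
Reachable non-empty subsets: {q0}, {q0, q1}, {q0, q3}, {q0, q1, qf}, {q0, q3, qf} — 5 in total.

Final answer: 5 states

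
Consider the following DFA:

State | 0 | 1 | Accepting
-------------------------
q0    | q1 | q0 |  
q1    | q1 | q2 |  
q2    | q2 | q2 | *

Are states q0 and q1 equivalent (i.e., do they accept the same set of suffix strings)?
Try the suffix "1".
From q0: q0 → q0 — not accepting.
From q1: q1 → q2 — accepting.
The two states disagree on this suffix, so they are not equivalent.

Final answer: No. Distinguishing string: "1" - accepted from q1 but not from q0.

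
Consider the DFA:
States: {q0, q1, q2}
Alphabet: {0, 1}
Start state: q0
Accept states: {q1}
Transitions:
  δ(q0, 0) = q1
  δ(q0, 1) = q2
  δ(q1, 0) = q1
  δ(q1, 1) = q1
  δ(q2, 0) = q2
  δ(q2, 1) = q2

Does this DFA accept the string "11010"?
Processing string "11010":
  q0 --1--> q2
  q2 --1--> q2
  q2 --0--> q2
  q2 --1--> q2
  q2 --0--> q2
Final state: q2
Accept states: {q1}
q2 is not an accept state, so the string is rejected.

Final answer: No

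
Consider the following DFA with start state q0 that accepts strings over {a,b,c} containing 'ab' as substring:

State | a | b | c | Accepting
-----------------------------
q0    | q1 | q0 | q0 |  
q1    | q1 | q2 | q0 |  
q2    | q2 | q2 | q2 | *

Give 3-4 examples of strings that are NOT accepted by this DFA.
Any strings that end in a non-accepting state work; for example:
"acb": q0 → q1 → q0 → q0; q0 is not accepting → rejected
"cca": q0 → q0 → q0 → q1; q1 is not accepting → rejected
"bacc": q0 → q0 → q1 → q0 → q0; q0 is not accepting → rejected
"bcbb": q0 → q0 → q0 → q0 → q0; q0 is not accepting → rejected

Final answer: "acb", "cca", "bacc", "bcbb"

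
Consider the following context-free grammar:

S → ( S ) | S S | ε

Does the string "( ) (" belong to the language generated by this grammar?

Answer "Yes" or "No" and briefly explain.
Each production adds parentheses only in matched pairs (S → ( S )) or none at all, so every derived string has equally many '(' and ')'. The string ( ) ( has two '(' and one ')', so it cannot be derived.

Final answer: No - no valid derivation exists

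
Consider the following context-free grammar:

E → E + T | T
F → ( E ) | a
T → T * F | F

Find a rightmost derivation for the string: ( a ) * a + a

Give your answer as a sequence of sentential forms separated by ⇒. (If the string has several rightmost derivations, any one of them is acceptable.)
Start with E.
Step 1: the rightmost non-terminal is E; apply E → E + T:  E + T
Step 2: the rightmost non-terminal is T; apply T → F:  E + F
Step 3: the rightmost non-terminal is F; apply F → a:  E + a
Step 4: the rightmost non-terminal is E; apply E → T:  T + a
Step 5: the rightmost non-terminal is T; apply T → T * F:  T * F + a
Step 6: the rightmost non-terminal is F; apply F → a:  T * a + a
Step 7: the rightmost non-terminal is T; apply T → F:  F * a + a
Step 8: the rightmost non-terminal is F; apply F → ( E ):  ( E ) * a + a
Step 9: the rightmost non-terminal is E; apply E → T:  ( T ) * a + a
Step 10: the rightmost non-terminal is T; apply T → F:  ( F ) * a + a
Step 11: the rightmost non-terminal is F; apply F → a:  ( a ) * a + a

Final answer: E ⇒ E + T ⇒ E + F ⇒ E + a ⇒ T + a ⇒ T * F + a ⇒ T * a + a ⇒ F * a + a ⇒ ( E ) * a + a ⇒ ( T ) * a + a ⇒ ( F ) * a + a ⇒ ( a ) * a + a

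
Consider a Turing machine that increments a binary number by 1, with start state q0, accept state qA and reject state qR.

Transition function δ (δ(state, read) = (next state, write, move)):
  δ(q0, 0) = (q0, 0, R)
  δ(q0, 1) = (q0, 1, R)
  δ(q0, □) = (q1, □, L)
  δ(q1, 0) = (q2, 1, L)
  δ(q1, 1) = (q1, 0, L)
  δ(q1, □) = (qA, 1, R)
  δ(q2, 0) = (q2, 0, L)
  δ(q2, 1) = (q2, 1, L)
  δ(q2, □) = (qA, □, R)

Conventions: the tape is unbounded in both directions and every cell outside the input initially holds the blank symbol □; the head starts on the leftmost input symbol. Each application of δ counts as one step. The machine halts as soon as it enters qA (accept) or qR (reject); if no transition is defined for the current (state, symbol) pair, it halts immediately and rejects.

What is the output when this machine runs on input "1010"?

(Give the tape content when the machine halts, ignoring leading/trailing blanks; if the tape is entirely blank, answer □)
Step 0: [q0]1010 (head at position 0)
Step 1: δ(q0, 1) = (q0, 1, R)  ⊢  1[q0]010 (head at position 1)
Step 2: δ(q0, 0) = (q0, 0, R)  ⊢  10[q0]10 (head at position 2)
Step 3: δ(q0, 1) = (q0, 1, R)  ⊢  101[q0]0 (head at position 3)
Step 4: δ(q0, 0) = (q0, 0, R)  ⊢  1010[q0]□ (head at position 4)
Step 5: δ(q0, □) = (q1, □, L)  ⊢  101[q1]0□ (head at position 3)
Step 6: δ(q1, 0) = (q2, 1, L)  ⊢  10[q2]11□ (head at position 2)
Step 7: δ(q2, 1) = (q2, 1, L)  ⊢  1[q2]011□ (head at position 1)
Step 8: δ(q2, 0) = (q2, 0, L)  ⊢  [q2]1011□ (head at position 0)
Step 9: δ(q2, 1) = (q2, 1, L)  ⊢  [q2]□1011□ (head at position -1)
Step 10: δ(q2, □) = (qA, □, R)  ⊢  □[qA]1011□ (head at position 0)
The machine is in qA, so it halts and accepts.
Tape content when halted (ignoring surrounding blanks): 1011

Final answer: Output: 1011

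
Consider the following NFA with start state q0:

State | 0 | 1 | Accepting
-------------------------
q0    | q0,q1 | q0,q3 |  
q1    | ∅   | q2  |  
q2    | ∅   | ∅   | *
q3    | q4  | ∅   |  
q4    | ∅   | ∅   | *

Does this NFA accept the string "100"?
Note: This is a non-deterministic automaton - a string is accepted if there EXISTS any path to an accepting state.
Track the set of states the NFA could be in: start {q0}
Read '1': {q0} → {q0, q3}
Read '0': {q0, q3} → {q0, q1, q4}
Read '0': {q0, q1, q4} → {q0, q1}
Final set {q0, q1} contains no accepting state → rejected.

Final answer: No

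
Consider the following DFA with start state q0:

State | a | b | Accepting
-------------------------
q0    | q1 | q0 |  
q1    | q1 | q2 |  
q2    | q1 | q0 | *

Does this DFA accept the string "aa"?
Start in q0.
Read 'a': q0 → q1
Read 'a': q1 → q1
Final state q1 is not accepting, so the string is rejected.

Final answer: No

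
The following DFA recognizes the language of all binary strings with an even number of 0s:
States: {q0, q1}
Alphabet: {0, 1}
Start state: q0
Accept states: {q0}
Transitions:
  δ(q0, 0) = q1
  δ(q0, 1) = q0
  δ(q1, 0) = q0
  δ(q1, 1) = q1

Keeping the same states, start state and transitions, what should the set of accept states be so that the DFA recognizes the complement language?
The DFA is complete (every state has a transition on every symbol), so the complement
is recognized by the same DFA with accepting and non-accepting states swapped.
Original accept states: {q0}
Complement accept states = All states - Original accept states
= {q0, q1} - {q0}
= {q1}
Complement language: strings with an ODD number of 0s

Final answer: {q1}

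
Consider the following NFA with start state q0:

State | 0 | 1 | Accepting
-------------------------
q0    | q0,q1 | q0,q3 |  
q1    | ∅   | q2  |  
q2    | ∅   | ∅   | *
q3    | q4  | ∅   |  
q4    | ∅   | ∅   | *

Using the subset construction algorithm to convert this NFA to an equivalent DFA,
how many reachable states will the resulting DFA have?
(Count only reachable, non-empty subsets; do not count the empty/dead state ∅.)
Start subset: {q0}
{q0}: on 0 → {q0, q1}, on 1 → {q0, q3}
{q0, q1}: on 0 → {q0, q1}, on 1 → {q0, q2, q3}
{q0, q3}: on 0 → {q0, q1, q4}, on 1 → {q0, q3}
{q0, q2, q3}: on 0 → {q0, q1, q4}, on 1 → {q0, q3}
{q0, q1, q4}: on 0 → {q0, q1}, on 1 → {q0, q2, q3}
Reachable non-empty subsets: {q0}, {q0, q1}, {q0, q3}, {q0, q2, q3}, {q0, q1, q4} — 5 in total.

Final answer: 5 states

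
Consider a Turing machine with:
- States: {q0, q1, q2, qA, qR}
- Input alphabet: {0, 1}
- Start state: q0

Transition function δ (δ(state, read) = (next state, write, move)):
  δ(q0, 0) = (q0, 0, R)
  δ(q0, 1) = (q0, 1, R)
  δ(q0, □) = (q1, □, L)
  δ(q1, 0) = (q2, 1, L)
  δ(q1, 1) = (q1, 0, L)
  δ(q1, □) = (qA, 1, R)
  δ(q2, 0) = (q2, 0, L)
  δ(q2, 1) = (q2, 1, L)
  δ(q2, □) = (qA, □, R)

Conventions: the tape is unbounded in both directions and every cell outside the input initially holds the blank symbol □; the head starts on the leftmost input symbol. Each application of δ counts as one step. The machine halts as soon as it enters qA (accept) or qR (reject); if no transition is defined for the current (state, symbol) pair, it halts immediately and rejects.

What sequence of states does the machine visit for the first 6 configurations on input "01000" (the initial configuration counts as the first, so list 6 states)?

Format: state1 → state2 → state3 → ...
Step 0: [q0]01000 (head at position 0)
Step 1: δ(q0, 0) = (q0, 0, R)  ⊢  0[q0]1000 (head at position 1)
Step 2: δ(q0, 1) = (q0, 1, R)  ⊢  01[q0]000 (head at position 2)
Step 3: δ(q0, 0) = (q0, 0, R)  ⊢  010[q0]00 (head at position 3)
Step 4: δ(q0, 0) = (q0, 0, R)  ⊢  0100[q0]0 (head at position 4)
Step 5: δ(q0, 0) = (q0, 0, R)  ⊢  01000[q0]□ (head at position 5)
Reading off the states of these 6 configurations: q0 → q0 → q0 → q0 → q0 → q0

Final answer: q0 → q0 → q0 → q0 → q0 → q0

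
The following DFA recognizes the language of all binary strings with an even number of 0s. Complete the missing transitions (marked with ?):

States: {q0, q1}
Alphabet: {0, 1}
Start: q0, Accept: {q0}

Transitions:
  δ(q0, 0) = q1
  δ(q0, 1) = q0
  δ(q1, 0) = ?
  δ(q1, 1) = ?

What each state remembers (consistent with the given transitions and accept states):
  q0: an even number of 0s has been read so far
  q1: an odd number of 0s has been read so far
Filling in the missing entries:
  δ(q1, 0): in q1 (an odd number of 0s has been read so far), after reading 0 we have: an even number of 0s has been read so far → q0
  δ(q1, 1): in q1 (an odd number of 0s has been read so far), after reading 1 we have: an odd number of 0s has been read so far → q1

Final answer: δ(q1, 0) = q0; δ(q1, 1) = q1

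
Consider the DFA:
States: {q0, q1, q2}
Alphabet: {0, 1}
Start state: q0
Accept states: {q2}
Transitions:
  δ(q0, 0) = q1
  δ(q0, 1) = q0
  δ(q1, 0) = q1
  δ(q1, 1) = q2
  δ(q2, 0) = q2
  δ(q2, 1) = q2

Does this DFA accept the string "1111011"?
Processing string "1111011":
  q0 --1--> q0
  q0 --1--> q0
  q0 --1--> q0
  q0 --1--> q0
  q0 --0--> q1
  q1 --1--> q2
  q2 --1--> q2
Final state: q2
Accept states: {q2}
q2 is an accept state, so the string is accepted.

Final answer: Yes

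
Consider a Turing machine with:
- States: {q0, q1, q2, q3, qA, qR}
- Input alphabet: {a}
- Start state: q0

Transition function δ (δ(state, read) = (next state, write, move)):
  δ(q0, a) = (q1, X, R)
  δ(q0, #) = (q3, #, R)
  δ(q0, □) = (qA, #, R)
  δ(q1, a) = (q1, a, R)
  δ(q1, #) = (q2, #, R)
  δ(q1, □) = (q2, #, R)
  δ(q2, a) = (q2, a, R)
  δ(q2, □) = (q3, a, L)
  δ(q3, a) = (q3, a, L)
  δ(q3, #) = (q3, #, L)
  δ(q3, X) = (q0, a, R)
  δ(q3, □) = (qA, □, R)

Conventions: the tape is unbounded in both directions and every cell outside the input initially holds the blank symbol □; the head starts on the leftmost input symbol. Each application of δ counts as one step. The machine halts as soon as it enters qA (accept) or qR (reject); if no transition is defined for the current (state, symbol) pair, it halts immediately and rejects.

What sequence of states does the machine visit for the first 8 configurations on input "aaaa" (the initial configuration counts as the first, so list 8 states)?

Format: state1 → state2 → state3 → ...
Step 0: [q0]aaaa (head at position 0)
Step 1: δ(q0, a) = (q1, X, R)  ⊢  X[q1]aaa (head at position 1)
Step 2: δ(q1, a) = (q1, a, R)  ⊢  Xa[q1]aa (head at position 2)
Step 3: δ(q1, a) = (q1, a, R)  ⊢  Xaa[q1]a (head at position 3)
Step 4: δ(q1, a) = (q1, a, R)  ⊢  Xaaa[q1]□ (head at position 4)
Step 5: δ(q1, □) = (q2, #, R)  ⊢  Xaaa#[q2]□ (head at position 5)
Step 6: δ(q2, □) = (q3, a, L)  ⊢  Xaaa[q3]#a (head at position 4)
Step 7: δ(q3, #) = (q3, #, L)  ⊢  Xaa[q3]a#a (head at position 3)
Reading off the states of these 8 configurations: q0 → q1 → q1 → q1 → q1 → q2 → q3 → q3

Final answer: q0 → q1 → q1 → q1 → q1 → q2 → q3 → q3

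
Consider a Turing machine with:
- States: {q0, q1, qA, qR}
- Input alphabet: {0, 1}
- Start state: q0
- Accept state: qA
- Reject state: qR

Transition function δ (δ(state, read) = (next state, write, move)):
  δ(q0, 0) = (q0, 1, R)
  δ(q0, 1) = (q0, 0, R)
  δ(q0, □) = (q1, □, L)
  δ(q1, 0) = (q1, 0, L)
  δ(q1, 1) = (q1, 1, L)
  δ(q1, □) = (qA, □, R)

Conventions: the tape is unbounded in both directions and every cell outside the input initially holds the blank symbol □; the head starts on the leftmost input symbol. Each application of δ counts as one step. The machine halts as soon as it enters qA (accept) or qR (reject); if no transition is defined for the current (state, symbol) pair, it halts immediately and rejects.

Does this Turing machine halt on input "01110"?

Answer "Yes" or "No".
Step 0: [q0]01110 (head at position 0)
Step 1: δ(q0, 0) = (q0, 1, R)  ⊢  1[q0]1110 (head at position 1)
Step 2: δ(q0, 1) = (q0, 0, R)  ⊢  10[q0]110 (head at position 2)
Step 3: δ(q0, 1) = (q0, 0, R)  ⊢  100[q0]10 (head at position 3)
Step 4: δ(q0, 1) = (q0, 0, R)  ⊢  1000[q0]0 (head at position 4)
Step 5: δ(q0, 0) = (q0, 1, R)  ⊢  10001[q0]□ (head at position 5)
Step 6: δ(q0, □) = (q1, □, L)  ⊢  1000[q1]1□ (head at position 4)
Step 7: δ(q1, 1) = (q1, 1, L)  ⊢  100[q1]01□ (head at position 3)
Step 8: δ(q1, 0) = (q1, 0, L)  ⊢  10[q1]001□ (head at position 2)
Step 9: δ(q1, 0) = (q1, 0, L)  ⊢  1[q1]0001□ (head at position 1)
Step 10: δ(q1, 0) = (q1, 0, L)  ⊢  [q1]10001□ (head at position 0)
Step 11: δ(q1, 1) = (q1, 1, L)  ⊢  [q1]□10001□ (head at position -1)
Step 12: δ(q1, □) = (qA, □, R)  ⊢  □[qA]10001□ (head at position 0)
The machine is in qA, so it halts and accepts.
It halts after 12 steps.

Final answer: Yes - halts after 12 steps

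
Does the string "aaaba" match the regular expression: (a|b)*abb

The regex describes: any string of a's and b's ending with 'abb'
No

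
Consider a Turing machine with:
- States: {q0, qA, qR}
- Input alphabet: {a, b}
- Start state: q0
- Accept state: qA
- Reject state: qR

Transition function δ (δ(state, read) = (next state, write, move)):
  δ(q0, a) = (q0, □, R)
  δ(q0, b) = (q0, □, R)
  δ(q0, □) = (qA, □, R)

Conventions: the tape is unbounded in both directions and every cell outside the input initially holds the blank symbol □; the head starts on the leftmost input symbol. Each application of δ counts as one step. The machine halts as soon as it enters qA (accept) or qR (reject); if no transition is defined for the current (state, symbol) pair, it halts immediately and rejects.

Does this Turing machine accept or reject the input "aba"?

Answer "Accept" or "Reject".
Step 0: [q0]aba (head at position 0)
Step 1: δ(q0, a) = (q0, □, R)  ⊢  □[q0]ba (head at position 1)
Step 2: δ(q0, b) = (q0, □, R)  ⊢  □□[q0]a (head at position 2)
Step 3: δ(q0, a) = (q0, □, R)  ⊢  □□□[q0]□ (head at position 3)
Step 4: δ(q0, □) = (qA, □, R)  ⊢  □□□□[qA]□ (head at position 4)
The machine is in qA, so it halts and accepts.

Final answer: Accept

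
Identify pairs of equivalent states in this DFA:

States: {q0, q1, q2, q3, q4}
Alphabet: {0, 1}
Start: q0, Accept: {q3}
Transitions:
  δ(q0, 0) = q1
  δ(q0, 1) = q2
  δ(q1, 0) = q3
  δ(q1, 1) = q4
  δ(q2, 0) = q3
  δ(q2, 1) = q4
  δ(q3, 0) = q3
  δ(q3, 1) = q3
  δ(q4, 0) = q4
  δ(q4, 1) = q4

Using the table-filling algorithm:
Round 0 – mark pairs where exactly one state is accepting: (q0,q3), (q1,q3), (q2,q3), (q3,q4)
Round 1 – newly marked: (q0,q1) [on 0: q1 vs q3, already marked]; (q0,q2) [on 0: q1 vs q3, already marked]; (q1,q4) [on 0: q3 vs q4, already marked]; (q2,q4) [on 0: q3 vs q4, already marked]
Round 2 – newly marked: (q0,q4) [on 0: q1 vs q4, already marked]
No further pairs can be marked.
(q1, q2) unmarked: δ(q1,0)=q3, δ(q2,0)=q3; δ(q1,1)=q4, δ(q2,1)=q4 → equivalent
Equivalent pairs: (q1, q2)

Final answer: Equivalent pairs: (q1, q2)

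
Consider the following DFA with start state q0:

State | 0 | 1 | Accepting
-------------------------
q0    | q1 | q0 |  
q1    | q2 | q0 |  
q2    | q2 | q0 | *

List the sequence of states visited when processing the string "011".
q0 → q1 → q0 → q0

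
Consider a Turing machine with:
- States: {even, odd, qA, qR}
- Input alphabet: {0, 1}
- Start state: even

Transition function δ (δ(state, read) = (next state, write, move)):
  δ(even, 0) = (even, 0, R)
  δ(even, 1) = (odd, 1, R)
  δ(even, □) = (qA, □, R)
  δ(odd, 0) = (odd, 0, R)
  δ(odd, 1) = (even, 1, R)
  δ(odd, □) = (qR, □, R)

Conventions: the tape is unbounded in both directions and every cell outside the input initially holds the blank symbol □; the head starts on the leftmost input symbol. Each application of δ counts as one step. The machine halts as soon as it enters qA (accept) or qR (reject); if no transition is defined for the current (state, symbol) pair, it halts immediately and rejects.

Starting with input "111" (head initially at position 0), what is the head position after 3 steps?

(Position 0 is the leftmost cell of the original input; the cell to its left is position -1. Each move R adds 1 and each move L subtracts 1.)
Step 0: [even]111 (head at position 0)
Step 1: δ(even, 1) = (odd, 1, R)  ⊢  1[odd]11 (head at position 1)
Step 2: δ(odd, 1) = (even, 1, R)  ⊢  11[even]1 (head at position 2)
Step 3: δ(even, 1) = (odd, 1, R)  ⊢  111[odd]□ (head at position 3)
Head position after 3 steps: 3

Final answer: Position 3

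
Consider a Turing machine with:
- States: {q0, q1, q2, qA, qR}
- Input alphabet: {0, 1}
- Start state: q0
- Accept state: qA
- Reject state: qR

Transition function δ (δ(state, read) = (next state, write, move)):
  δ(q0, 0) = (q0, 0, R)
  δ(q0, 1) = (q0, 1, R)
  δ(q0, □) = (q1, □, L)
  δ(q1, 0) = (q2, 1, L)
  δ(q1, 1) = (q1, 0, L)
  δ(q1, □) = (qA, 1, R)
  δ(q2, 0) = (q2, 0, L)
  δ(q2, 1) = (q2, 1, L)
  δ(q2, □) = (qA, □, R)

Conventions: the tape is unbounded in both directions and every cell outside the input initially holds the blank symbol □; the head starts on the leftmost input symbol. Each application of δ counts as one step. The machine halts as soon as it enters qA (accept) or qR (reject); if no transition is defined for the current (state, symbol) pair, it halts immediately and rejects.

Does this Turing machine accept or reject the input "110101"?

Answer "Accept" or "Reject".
Step 0: [q0]110101 (head at position 0)
Step 1: δ(q0, 1) = (q0, 1, R)  ⊢  1[q0]10101 (head at position 1)
Step 2: δ(q0, 1) = (q0, 1, R)  ⊢  11[q0]0101 (head at position 2)
Step 3: δ(q0, 0) = (q0, 0, R)  ⊢  110[q0]101 (head at position 3)
Step 4: δ(q0, 1) = (q0, 1, R)  ⊢  1101[q0]01 (head at position 4)
Step 5: δ(q0, 0) = (q0, 0, R)  ⊢  11010[q0]1 (head at position 5)
Step 6: δ(q0, 1) = (q0, 1, R)  ⊢  110101[q0]□ (head at position 6)
Step 7: δ(q0, □) = (q1, □, L)  ⊢  11010[q1]1□ (head at position 5)
Step 8: δ(q1, 1) = (q1, 0, L)  ⊢  1101[q1]00□ (head at position 4)
Step 9: δ(q1, 0) = (q2, 1, L)  ⊢  110[q2]110□ (head at position 3)
Step 10: δ(q2, 1) = (q2, 1, L)  ⊢  11[q2]0110□ (head at position 2)
Step 11: δ(q2, 0) = (q2, 0, L)  ⊢  1[q2]10110□ (head at position 1)
Step 12: δ(q2, 1) = (q2, 1, L)  ⊢  [q2]110110□ (head at position 0)
Step 13: δ(q2, 1) = (q2, 1, L)  ⊢  [q2]□110110□ (head at position -1)
Step 14: δ(q2, □) = (qA, □, R)  ⊢  □[qA]110110□ (head at position 0)
The machine is in qA, so it halts and accepts.

Final answer: Accept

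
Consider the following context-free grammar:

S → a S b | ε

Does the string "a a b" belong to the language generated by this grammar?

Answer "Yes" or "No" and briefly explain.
Every derivation applies S → a S b some number n of times and then S → ε, producing a^n b^n with equally many a's and b's. The string a a b has two a's but only one b, so it cannot be derived.

Final answer: No - no valid derivation exists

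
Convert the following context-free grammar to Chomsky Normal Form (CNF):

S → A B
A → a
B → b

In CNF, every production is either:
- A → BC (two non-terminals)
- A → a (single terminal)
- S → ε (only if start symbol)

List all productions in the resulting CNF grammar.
The grammar has no ε-productions or unit productions to eliminate.
S → A B is already in CNF (two non-terminals) – keep it.
A → a is already in CNF (single terminal) – keep it.
B → b is already in CNF (single terminal) – keep it.
Resulting CNF grammar (3 productions): A → a; B → b; S → A B

Final answer: A → a; B → b; S → A B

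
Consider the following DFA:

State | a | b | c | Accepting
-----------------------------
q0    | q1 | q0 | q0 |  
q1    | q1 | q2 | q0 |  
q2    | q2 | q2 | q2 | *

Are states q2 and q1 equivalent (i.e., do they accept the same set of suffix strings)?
Try the suffix ε (the empty string).
From q2: q2 — accepting.
From q1: q1 — not accepting.
The two states disagree on this suffix, so they are not equivalent.

Final answer: No. Distinguishing string: ε (the empty string) - accepted from q2 but not from q1.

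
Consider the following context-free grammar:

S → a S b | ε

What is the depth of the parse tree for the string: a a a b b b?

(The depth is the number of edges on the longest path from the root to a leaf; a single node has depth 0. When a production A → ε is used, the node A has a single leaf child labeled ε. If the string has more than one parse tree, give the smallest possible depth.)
The only parse tree applies S → a S b 3 times (once per matching a…b pair) and then S → ε.
The S nodes sit at depths 0, 1, …, 3; the innermost S (depth 3) has the single child ε at depth 4.
The terminal leaves a, b are at depths 1..3, so the longest root-to-leaf path is S → S → … → S → ε with 4 edges.
Depth = 4.

Final answer: 4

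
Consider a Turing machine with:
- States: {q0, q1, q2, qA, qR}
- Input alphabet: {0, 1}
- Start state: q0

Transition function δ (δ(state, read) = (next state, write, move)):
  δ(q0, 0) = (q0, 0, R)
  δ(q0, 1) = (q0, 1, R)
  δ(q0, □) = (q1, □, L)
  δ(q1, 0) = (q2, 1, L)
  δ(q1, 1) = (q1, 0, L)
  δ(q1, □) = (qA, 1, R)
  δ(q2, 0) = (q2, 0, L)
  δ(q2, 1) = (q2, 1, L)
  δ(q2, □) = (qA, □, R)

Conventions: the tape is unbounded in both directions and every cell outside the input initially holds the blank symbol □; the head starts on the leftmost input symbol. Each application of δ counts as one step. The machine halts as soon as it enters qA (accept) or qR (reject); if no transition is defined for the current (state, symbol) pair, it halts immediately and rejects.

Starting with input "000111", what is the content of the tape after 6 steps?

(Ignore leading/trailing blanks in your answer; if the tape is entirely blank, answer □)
Step 0: [q0]000111 (head at position 0)
Step 1: δ(q0, 0) = (q0, 0, R)  ⊢  0[q0]00111 (head at position 1)
Step 2: δ(q0, 0) = (q0, 0, R)  ⊢  00[q0]0111 (head at position 2)
Step 3: δ(q0, 0) = (q0, 0, R)  ⊢  000[q0]111 (head at position 3)
Step 4: δ(q0, 1) = (q0, 1, R)  ⊢  0001[q0]11 (head at position 4)
Step 5: δ(q0, 1) = (q0, 1, R)  ⊢  00011[q0]1 (head at position 5)
Step 6: δ(q0, 1) = (q0, 1, R)  ⊢  000111[q0]□ (head at position 6)
Tape after 6 steps (ignoring surrounding blanks): 000111

Final answer: Tape: 000111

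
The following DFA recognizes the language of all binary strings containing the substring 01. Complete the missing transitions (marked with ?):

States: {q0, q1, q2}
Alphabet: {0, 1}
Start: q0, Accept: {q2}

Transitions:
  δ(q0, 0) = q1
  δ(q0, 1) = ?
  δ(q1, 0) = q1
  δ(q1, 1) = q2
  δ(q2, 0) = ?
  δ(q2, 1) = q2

What each state remembers (consistent with the given transitions and accept states):
  q0: 01 not seen yet and the last symbol was not 0
  q1: 01 not seen yet and the last symbol was 0
  q2: the substring 01 has already been seen
Filling in the missing entries:
  δ(q0, 1): in q0 (01 not seen yet and the last symbol was not 0), after reading 1 we have: 01 not seen yet and the last symbol was not 0 → q0
  δ(q2, 0): in q2 (the substring 01 has already been seen), after reading 0 we have: the substring 01 has already been seen → q2

Final answer: δ(q0, 1) = q0; δ(q2, 0) = q2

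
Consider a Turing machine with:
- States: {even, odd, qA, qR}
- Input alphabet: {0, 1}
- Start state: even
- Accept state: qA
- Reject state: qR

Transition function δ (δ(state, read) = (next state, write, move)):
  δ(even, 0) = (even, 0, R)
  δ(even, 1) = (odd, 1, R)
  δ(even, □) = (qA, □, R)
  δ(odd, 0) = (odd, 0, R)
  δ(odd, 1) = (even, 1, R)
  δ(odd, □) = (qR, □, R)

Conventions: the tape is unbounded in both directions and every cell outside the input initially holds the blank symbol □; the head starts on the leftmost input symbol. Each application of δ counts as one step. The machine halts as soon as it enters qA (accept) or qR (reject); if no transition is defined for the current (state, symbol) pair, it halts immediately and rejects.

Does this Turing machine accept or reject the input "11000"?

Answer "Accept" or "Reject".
Step 0: [even]11000 (head at position 0)
Step 1: δ(even, 1) = (odd, 1, R)  ⊢  1[odd]1000 (head at position 1)
Step 2: δ(odd, 1) = (even, 1, R)  ⊢  11[even]000 (head at position 2)
Step 3: δ(even, 0) = (even, 0, R)  ⊢  110[even]00 (head at position 3)
Step 4: δ(even, 0) = (even, 0, R)  ⊢  1100[even]0 (head at position 4)
Step 5: δ(even, 0) = (even, 0, R)  ⊢  11000[even]□ (head at position 5)
Step 6: δ(even, □) = (qA, □, R)  ⊢  11000□[qA]□ (head at position 6)
The machine is in qA, so it halts and accepts.

Final answer: Accept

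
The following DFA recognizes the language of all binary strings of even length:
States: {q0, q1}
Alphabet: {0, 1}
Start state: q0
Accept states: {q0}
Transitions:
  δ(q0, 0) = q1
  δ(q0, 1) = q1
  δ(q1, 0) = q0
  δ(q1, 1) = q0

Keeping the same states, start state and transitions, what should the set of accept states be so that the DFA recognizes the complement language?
The DFA is complete (every state has a transition on every symbol), so the complement
is recognized by the same DFA with accepting and non-accepting states swapped.
Original accept states: {q0}
Complement accept states = All states - Original accept states
= {q0, q1} - {q0}
= {q1}
Complement language: strings of ODD length

Final answer: {q1}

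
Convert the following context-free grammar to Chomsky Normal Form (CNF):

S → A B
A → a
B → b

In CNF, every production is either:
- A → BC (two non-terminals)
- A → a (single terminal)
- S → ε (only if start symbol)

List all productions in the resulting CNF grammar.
The grammar has no ε-productions or unit productions to eliminate.
S → A B is already in CNF (two non-terminals) – keep it.
A → a is already in CNF (single terminal) – keep it.
B → b is already in CNF (single terminal) – keep it.
Resulting CNF grammar (3 productions): A → a; B → b; S → A B

Final answer: A → a; B → b; S → A B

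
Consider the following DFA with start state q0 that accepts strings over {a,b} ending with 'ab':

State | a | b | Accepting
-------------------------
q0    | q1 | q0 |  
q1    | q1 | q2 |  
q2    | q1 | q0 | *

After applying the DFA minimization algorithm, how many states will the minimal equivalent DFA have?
All 3 states are reachable from q0, so none can be removed as unreachable.
Table-filling: first mark every (accepting, non-accepting) pair as distinguishable (accepting: {q2}; non-accepting: {q0, q1}).
Round 1: (q0, q1) on 'b' go to q0 and q2, already distinguishable → mark.
Every pair of states is distinguishable, so the DFA is already minimal.
Equivalence classes: {q0}, {q1}, {q2} → 3 states.

Final answer: 3 states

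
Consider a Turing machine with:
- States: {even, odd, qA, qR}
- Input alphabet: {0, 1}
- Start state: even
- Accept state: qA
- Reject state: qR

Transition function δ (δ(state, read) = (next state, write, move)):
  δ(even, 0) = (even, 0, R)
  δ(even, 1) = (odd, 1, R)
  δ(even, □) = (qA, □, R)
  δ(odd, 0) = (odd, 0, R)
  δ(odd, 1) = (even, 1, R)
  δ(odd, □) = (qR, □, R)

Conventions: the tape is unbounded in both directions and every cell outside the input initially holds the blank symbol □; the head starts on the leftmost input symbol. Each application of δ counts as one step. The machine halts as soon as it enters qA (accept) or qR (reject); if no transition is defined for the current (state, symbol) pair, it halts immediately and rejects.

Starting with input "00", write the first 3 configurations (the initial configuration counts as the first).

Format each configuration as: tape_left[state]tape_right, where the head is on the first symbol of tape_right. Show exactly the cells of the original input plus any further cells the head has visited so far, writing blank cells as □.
Step 0: [even]00 (head at position 0)
Step 1: δ(even, 0) = (even, 0, R)  ⊢  0[even]0 (head at position 1)
Step 2: δ(even, 0) = (even, 0, R)  ⊢  00[even]□ (head at position 2)

Final answer: [even]00 ⊢ 0[even]0 ⊢ 00[even]□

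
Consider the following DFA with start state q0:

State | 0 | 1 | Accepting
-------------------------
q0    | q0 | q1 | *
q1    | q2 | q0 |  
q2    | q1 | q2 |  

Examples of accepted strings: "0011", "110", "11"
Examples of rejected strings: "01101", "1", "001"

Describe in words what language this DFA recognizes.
binary numbers divisible by 3 (treating the string as a binary integer; leading zeros allowed, the empty string counts as 0)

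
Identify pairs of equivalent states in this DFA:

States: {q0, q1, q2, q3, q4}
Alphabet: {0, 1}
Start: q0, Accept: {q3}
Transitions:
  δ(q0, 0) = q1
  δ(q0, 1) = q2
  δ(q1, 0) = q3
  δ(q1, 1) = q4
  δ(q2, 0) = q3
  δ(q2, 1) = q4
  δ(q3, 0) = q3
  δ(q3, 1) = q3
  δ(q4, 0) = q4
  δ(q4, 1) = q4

Using the table-filling algorithm:
Round 0 – mark pairs where exactly one state is accepting: (q0,q3), (q1,q3), (q2,q3), (q3,q4)
Round 1 – newly marked: (q0,q1) [on 0: q1 vs q3, already marked]; (q0,q2) [on 0: q1 vs q3, already marked]; (q1,q4) [on 0: q3 vs q4, already marked]; (q2,q4) [on 0: q3 vs q4, already marked]
Round 2 – newly marked: (q0,q4) [on 0: q1 vs q4, already marked]
No further pairs can be marked.
(q1, q2) unmarked: δ(q1,0)=q3, δ(q2,0)=q3; δ(q1,1)=q4, δ(q2,1)=q4 → equivalent
Equivalent pairs: (q1, q2)

Final answer: Equivalent pairs: (q1, q2)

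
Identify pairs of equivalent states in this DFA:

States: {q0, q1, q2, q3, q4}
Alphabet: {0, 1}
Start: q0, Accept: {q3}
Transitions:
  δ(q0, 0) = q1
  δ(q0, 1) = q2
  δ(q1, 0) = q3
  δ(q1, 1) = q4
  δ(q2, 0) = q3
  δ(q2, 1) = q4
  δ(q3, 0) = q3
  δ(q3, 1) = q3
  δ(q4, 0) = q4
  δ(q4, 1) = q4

Using the table-filling algorithm:
Round 0 – mark pairs where exactly one state is accepting: (q0,q3), (q1,q3), (q2,q3), (q3,q4)
Round 1 – newly marked: (q0,q1) [on 0: q1 vs q3, already marked]; (q0,q2) [on 0: q1 vs q3, already marked]; (q1,q4) [on 0: q3 vs q4, already marked]; (q2,q4) [on 0: q3 vs q4, already marked]
Round 2 – newly marked: (q0,q4) [on 0: q1 vs q4, already marked]
No further pairs can be marked.
(q1, q2) unmarked: δ(q1,0)=q3, δ(q2,0)=q3; δ(q1,1)=q4, δ(q2,1)=q4 → equivalent
Equivalent pairs: (q1, q2)

Final answer: Equivalent pairs: (q1, q2)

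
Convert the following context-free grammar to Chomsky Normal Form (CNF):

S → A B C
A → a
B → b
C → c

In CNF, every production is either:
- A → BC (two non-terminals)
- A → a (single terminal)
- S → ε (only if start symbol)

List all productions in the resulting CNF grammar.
The grammar has no ε-productions or unit productions to eliminate.
A → a is already in CNF (single terminal) – keep it.
B → b is already in CNF (single terminal) – keep it.
C → c is already in CNF (single terminal) – keep it.
S → A B C has 3 symbols on the right: break it into binary productions S → A X0, X0 → B C.
Resulting CNF grammar (5 productions): A → a; B → b; C → c; S → A X0; X0 → B C

Final answer: A → a; B → b; C → c; S → A X0; X0 → B C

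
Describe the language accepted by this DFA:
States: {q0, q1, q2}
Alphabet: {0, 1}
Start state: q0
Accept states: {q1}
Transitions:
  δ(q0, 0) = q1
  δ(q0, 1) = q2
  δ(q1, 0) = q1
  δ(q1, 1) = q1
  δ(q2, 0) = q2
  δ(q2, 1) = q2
Analyzing the DFA structure:
Start state: q0
Accept states: {q1}
Interpreting what each state remembers (checking against the transitions):
  q0: nothing has been read yet
  q1: the first symbol was 0
  q2: the first symbol was 1 (trap state)
  δ(q0, 0): in q0 (nothing has been read yet), after reading 0 we have: the first symbol was 0 → q1
  δ(q0, 1): in q0 (nothing has been read yet), after reading 1 we have: the first symbol was 1 (trap state) → q2
  δ(q1, 0): in q1 (the first symbol was 0), after reading 0 we have: the first symbol was 0 → q1
  δ(q1, 1): in q1 (the first symbol was 0), after reading 1 we have: the first symbol was 0 → q1
  δ(q2, 0): in q2 (the first symbol was 1 (trap state)), after reading 0 we have: the first symbol was 1 (trap state) → q2
  δ(q2, 1): in q2 (the first symbol was 1 (trap state)), after reading 1 we have: the first symbol was 1 (trap state) → q2
A string is accepted iff it ends in {q1}, i.e. the first symbol was 0.
Language: All binary strings starting with 0

Final answer: All binary strings starting with 0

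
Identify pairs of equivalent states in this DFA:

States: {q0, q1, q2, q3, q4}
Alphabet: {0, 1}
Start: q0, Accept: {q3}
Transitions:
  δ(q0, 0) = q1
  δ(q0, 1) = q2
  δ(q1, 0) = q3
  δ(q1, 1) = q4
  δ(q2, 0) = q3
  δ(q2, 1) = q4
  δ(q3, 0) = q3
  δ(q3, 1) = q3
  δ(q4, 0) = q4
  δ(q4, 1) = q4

Using the table-filling algorithm:
Round 0 – mark pairs where exactly one state is accepting: (q0,q3), (q1,q3), (q2,q3), (q3,q4)
Round 1 – newly marked: (q0,q1) [on 0: q1 vs q3, already marked]; (q0,q2) [on 0: q1 vs q3, already marked]; (q1,q4) [on 0: q3 vs q4, already marked]; (q2,q4) [on 0: q3 vs q4, already marked]
Round 2 – newly marked: (q0,q4) [on 0: q1 vs q4, already marked]
No further pairs can be marked.
(q1, q2) unmarked: δ(q1,0)=q3, δ(q2,0)=q3; δ(q1,1)=q4, δ(q2,1)=q4 → equivalent
Equivalent pairs: (q1, q2)

Final answer: Equivalent pairs: (q1, q2)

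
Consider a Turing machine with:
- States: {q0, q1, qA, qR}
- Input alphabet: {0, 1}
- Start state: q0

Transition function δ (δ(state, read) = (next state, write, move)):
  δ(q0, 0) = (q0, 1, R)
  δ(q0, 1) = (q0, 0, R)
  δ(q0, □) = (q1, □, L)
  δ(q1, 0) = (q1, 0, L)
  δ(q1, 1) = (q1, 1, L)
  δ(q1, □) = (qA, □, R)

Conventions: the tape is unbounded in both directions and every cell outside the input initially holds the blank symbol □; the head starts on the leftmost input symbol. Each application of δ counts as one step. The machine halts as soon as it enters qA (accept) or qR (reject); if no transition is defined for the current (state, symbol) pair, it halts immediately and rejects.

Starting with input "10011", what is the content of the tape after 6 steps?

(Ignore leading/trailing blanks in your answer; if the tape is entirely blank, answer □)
Step 0: [q0]10011 (head at position 0)
Step 1: δ(q0, 1) = (q0, 0, R)  ⊢  0[q0]0011 (head at position 1)
Step 2: δ(q0, 0) = (q0, 1, R)  ⊢  01[q0]011 (head at position 2)
Step 3: δ(q0, 0) = (q0, 1, R)  ⊢  011[q0]11 (head at position 3)
Step 4: δ(q0, 1) = (q0, 0, R)  ⊢  0110[q0]1 (head at position 4)
Step 5: δ(q0, 1) = (q0, 0, R)  ⊢  01100[q0]□ (head at position 5)
Step 6: δ(q0, □) = (q1, □, L)  ⊢  0110[q1]0□ (head at position 4)
Tape after 6 steps (ignoring surrounding blanks): 01100

Final answer: Tape: 01100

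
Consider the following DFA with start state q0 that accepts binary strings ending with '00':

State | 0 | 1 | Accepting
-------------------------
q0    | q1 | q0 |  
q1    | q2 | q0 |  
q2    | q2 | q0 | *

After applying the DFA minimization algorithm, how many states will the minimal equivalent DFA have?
All 3 states are reachable from q0, so none can be removed as unreachable.
Table-filling: first mark every (accepting, non-accepting) pair as distinguishable (accepting: {q2}; non-accepting: {q0, q1}).
Round 1: (q0, q1) on '0' go to q1 and q2, already distinguishable → mark.
Every pair of states is distinguishable, so the DFA is already minimal.
Equivalence classes: {q0}, {q1}, {q2} → 3 states.

Final answer: 3 states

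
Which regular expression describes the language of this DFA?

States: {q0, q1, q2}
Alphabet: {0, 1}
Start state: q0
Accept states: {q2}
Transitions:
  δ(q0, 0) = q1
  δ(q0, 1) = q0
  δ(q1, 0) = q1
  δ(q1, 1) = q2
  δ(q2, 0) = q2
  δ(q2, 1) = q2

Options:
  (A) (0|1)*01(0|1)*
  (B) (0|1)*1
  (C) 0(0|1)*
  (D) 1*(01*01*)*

Testing sample strings against the DFA:
  '0100' -> accepted
  '110' -> rejected
  '1110' -> rejected
  '00' -> rejected
Checking each option for a counterexample:
  (A) (0|1)*01(0|1)*: agrees with the DFA on all strings of length ≤ 4
  (B) (0|1)*1: '1' is rejected by the DFA but matches the regex → eliminated
  (C) 0(0|1)*: '0' is rejected by the DFA but matches the regex → eliminated
  (D) 1*(01*01*)*: ε is rejected by the DFA but matches the regex → eliminated
Only (A) (0|1)*01(0|1)* is consistent with the DFA.

Final answer: (A) (0|1)*01(0|1)*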